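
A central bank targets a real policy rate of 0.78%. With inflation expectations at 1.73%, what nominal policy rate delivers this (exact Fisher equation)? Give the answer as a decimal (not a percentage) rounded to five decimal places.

0.02523

(1 + i) = (1 + r)(1 + π) = 1.00780 × 1.01730 = 1.02523494
i = 1.02523494 − 1, so the required nominal rate is 0.02523.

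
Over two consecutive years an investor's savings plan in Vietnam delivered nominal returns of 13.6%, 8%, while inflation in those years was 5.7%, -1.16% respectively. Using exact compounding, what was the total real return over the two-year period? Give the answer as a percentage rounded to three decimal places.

Compound the nominal returns: 1.1360 × 1.0800 = 1.226880.
Compound inflation: 1.0570 × 0.9884 = 1.044739.
Deflate: 1.226880 / 1.044739 = 1.174341.
Total real return = 1.174341 − 1 → 17.434%.

17.434%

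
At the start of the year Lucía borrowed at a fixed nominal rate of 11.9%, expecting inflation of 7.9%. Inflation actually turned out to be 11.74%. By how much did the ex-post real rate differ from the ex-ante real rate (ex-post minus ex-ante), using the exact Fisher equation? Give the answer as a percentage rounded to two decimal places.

Ex-ante: (1 + 0.1190)/(1 + 0.0790) − 1 = 3.7071%
Ex-post: (1 + 0.1190)/(1 + 0.1174) − 1 = 0.1432%
Difference (ex-post − ex-ante) = -3.5639% → -3.56%.

-3.56%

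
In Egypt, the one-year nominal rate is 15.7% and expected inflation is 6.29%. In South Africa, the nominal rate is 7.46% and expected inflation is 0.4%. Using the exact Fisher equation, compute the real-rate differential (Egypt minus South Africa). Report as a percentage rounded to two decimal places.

1.82%

Egypt: (1 + 0.1570)/(1 + 0.0629) − 1 = 8.8531%
South Africa: (1 + 0.0746)/(1 + 0.0040) − 1 = 7.0319%
Differential = 8.8531% − 7.0319% = 1.8213% → 1.82%.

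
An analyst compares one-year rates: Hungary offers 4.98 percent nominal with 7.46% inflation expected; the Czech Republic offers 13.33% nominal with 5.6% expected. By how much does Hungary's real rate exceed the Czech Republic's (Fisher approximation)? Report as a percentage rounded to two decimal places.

Hungary: 4.98% − 7.46% = -2.480%
The Czech Republic: 13.33% − 5.6% = 7.730%
Differential = -10.210% → -10.21%.

-10.21%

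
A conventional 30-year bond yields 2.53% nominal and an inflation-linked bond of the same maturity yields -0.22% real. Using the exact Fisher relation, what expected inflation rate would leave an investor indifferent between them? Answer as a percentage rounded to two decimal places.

2.76%

(1 + π) = (1 + i)/(1 + r) = 1.02530 / 0.99780 = 1.027561
Break-even inflation = 1.027561 − 1 → 2.76%.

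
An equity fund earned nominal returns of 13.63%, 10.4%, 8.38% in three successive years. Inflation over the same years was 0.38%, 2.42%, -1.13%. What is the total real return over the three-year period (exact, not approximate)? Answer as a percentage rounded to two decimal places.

33.76%

Nominal growth factor = 1.1363 × 1.1040 × 1.0838 = 1.359600
Price-level growth factor = 1.0038 × 1.0242 × 0.9887 = 1.016475
Real growth factor = 1.359600 / 1.016475 = 1.337564
Total real return = 1.337564 − 1 → 33.76%.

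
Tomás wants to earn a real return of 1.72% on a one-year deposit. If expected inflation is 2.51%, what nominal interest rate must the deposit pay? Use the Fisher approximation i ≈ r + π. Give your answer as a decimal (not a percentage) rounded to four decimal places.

i ≈ r + π = 1.72% + 2.51% = 0.0423.

0.0423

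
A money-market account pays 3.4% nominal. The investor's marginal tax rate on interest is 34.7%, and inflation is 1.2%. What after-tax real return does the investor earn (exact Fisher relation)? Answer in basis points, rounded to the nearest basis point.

101 basis points

After-tax nominal return = 3.4% × (1 − 0.347) = 2.2202%.
1 + r = 1.022202 / 1.01200 = 1.010081
After-tax real rate = 1.010081 − 1 → 101 basis points.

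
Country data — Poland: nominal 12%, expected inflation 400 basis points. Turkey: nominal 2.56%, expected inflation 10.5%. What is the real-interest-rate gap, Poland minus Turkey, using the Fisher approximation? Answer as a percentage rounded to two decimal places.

15.94%

Poland: 12% − 4% = 8.000%
Turkey: 2.56% − 10.5% = -7.940%
Differential = 15.940% → 15.94%.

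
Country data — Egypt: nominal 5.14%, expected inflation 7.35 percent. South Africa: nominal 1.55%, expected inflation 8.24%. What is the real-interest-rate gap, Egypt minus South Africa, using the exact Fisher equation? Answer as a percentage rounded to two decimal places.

4.12%

Egypt: (1 + 0.0514)/(1 + 0.0735) − 1 = -2.0587%
South Africa: (1 + 0.0155)/(1 + 0.0824) − 1 = -6.1807%
Differential = -2.0587% − (-6.1807%) = 4.1220% → 4.12%.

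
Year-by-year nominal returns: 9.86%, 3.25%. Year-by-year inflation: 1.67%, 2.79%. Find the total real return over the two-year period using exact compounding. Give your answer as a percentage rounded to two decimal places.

Compound the nominal returns: 1.0986 × 1.0325 = 1.134305.
Compound inflation: 1.0167 × 1.0279 = 1.045066.
Deflate: 1.134305 / 1.045066 = 1.085390.
Total real return = 1.085390 − 1 → 8.54%.

8.54%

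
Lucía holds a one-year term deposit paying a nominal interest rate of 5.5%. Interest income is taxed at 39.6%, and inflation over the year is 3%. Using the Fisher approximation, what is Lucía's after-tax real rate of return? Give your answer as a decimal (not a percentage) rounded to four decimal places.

0.0032

After-tax nominal return = 5.5% × (1 − 0.396) = 3.3220%.
r ≈ 3.3220% − 3% → 0.0032.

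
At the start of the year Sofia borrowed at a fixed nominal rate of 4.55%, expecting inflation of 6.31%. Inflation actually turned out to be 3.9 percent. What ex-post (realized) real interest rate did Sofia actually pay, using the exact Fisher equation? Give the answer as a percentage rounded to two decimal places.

0.63%

Ex-post: (1 + 0.0455)/(1 + 0.0390) − 1 = 0.6256%
So the realized real rate is 0.63%.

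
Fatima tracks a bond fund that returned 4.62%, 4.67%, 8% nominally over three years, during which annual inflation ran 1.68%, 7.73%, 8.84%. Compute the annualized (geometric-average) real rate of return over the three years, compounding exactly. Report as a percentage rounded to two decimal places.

-0.27%

Compound the nominal returns: 1.0462 × 1.0467 × 1.0800 = 1.18266214.
Compound inflation: 1.0168 × 1.0773 × 1.0884 = 1.19223188.
Deflate: 1.18266214 / 1.19223188 = 0.99197326.
Annualized real rate = 0.99197326^(1/3) − 1 = -0.2683% → -0.27%.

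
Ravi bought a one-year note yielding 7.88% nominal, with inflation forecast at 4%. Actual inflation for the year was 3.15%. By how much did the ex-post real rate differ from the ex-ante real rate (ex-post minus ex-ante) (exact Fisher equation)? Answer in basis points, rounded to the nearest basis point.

Ex-ante: (1 + 0.0788)/(1 + 0.0400) − 1 = 3.7308%
Ex-post: (1 + 0.0788)/(1 + 0.0315) − 1 = 4.5856%
Difference (ex-post − ex-ante) = 0.8548% → 85 basis points.

85 basis points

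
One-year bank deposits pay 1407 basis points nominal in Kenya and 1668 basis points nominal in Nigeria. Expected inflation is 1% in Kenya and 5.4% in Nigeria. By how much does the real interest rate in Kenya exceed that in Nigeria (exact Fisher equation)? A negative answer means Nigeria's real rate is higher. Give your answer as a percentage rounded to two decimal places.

2.24%

Kenya: (1 + 0.1407)/(1 + 0.0100) − 1 = 12.9406%
Nigeria: (1 + 0.1668)/(1 + 0.0540) − 1 = 10.7021%
Differential = 12.9406% − 10.7021% = 2.2385% → 2.24%.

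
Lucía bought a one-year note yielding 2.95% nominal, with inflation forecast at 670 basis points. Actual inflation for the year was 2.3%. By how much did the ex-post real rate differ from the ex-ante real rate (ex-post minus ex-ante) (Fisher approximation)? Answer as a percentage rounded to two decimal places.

4.40%

Ex-ante: 2.95% − 6.7% = -3.750%
Ex-post: 2.95% − 2.3% = 0.650%
Difference (ex-post − ex-ante) = 4.4000% → 4.40%.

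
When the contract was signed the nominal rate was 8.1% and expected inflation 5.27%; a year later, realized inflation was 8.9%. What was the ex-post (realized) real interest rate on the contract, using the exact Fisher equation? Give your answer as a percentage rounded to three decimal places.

-0.735%

Ex-post: (1 + 0.0810)/(1 + 0.0890) − 1 = -0.7346%
So the realized real rate is -0.735%.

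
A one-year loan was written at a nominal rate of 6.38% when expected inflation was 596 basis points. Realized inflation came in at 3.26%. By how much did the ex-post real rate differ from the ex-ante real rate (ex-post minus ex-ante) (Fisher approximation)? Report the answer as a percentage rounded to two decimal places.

2.70%

Ex-ante: 6.38% − 5.96% = 0.420%
Ex-post: 6.38% − 3.26% = 3.120%
Difference (ex-post − ex-ante) = 2.7000% → 2.70%.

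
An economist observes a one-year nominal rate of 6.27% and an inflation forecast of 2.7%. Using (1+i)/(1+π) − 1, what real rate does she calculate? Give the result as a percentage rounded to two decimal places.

3.48%

1 + r = 1.06270 / 1.02700 = 1.034761
r = 1.034761 − 1 = 3.4761%, i.e. 3.48%.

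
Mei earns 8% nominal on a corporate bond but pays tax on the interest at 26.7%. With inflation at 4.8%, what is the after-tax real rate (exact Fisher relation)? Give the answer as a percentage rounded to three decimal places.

After-tax nominal return = 8% × (1 − 0.267) = 5.8640%.
1 + r = 1.05864 / 1.04800 = 1.010153
After-tax real rate = 1.010153 − 1 → 1.015%.

1.015%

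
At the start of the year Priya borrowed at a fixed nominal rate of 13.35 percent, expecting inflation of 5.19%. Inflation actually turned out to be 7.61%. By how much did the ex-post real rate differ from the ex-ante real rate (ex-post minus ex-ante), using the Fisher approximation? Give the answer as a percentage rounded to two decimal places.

Ex-ante: 13.35% − 5.19% = 8.160%
Ex-post: 13.35% − 7.61% = 5.740%
Difference (ex-post − ex-ante) = -2.4200% → -2.42%.

-2.42%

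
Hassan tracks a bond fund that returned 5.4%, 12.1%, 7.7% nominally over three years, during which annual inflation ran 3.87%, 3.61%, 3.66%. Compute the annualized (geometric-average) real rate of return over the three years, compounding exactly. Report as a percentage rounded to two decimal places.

4.48%

Compound the nominal returns: 1.0540 × 1.1210 × 1.0770 = 1.27251212.
Compound inflation: 1.0387 × 1.0361 × 1.0366 = 1.11558588.
Deflate: 1.27251212 / 1.11558588 = 1.14066710.
Annualized real rate = 1.14066710^(1/3) − 1 = 4.4848% → 4.48%.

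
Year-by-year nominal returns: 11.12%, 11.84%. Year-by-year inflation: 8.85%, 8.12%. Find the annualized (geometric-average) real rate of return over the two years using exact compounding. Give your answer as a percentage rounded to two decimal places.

2.76%

Nominal growth factor = 1.1112 × 1.1184 = 1.24276608
Price-level growth factor = 1.0885 × 1.0812 = 1.17688620
Real growth factor = 1.24276608 / 1.17688620 = 1.05597812
Annualized real rate = 1.05597812^(1/2) − 1 = 2.7608% → 2.76%.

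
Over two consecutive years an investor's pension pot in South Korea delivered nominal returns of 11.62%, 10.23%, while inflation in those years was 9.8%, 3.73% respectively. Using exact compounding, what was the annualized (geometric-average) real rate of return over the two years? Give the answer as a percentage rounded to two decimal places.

3.94%

Nominal growth factor = 1.1162 × 1.1023 = 1.23038726
Price-level growth factor = 1.0980 × 1.0373 = 1.13895540
Real growth factor = 1.23038726 / 1.13895540 = 1.08027694
Annualized real rate = 1.08027694^(1/2) − 1 = 3.9364% → 3.94%.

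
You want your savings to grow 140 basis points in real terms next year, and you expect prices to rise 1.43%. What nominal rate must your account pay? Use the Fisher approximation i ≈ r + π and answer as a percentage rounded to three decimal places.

2.830%

i ≈ r + π = 1.4% + 1.43% = 2.830%.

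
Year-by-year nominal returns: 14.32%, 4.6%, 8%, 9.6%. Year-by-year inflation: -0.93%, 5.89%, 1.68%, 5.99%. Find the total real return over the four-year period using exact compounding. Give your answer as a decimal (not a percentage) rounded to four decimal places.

0.2520

Compound the nominal returns: 1.1432 × 1.0460 × 1.0800 × 1.0960 = 1.415429.
Compound inflation: 0.9907 × 1.0589 × 1.0168 × 1.0599 = 1.130570.
Deflate: 1.415429 / 1.130570 = 1.251961.
Total real return = 1.251961 − 1 → 0.2520.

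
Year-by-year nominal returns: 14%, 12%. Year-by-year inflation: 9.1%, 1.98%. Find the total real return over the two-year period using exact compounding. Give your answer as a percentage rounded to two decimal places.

14.76%

Compound the nominal returns: 1.1400 × 1.1200 = 1.276800.
Compound inflation: 1.0910 × 1.0198 = 1.112602.
Deflate: 1.276800 / 1.112602 = 1.147580.
Total real return = 1.147580 − 1 → 14.76%.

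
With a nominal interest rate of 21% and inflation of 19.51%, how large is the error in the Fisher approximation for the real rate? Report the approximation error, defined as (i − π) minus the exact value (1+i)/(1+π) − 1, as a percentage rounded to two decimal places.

0.24%

Approximate: r ≈ 21.000% − 19.510% = 1.4900%
Exact: (1 + 0.2100)/(1 + 0.1951) − 1 = 1.2468%
Error = 1.4900% − 1.2468% = 0.2432% → 0.24%.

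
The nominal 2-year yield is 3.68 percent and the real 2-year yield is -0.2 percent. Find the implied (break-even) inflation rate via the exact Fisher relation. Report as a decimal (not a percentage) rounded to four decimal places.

(1 + π) = (1 + i)/(1 + r) = 1.03680 / 0.99800 = 1.038878
Break-even inflation = 1.038878 − 1 → 0.0389.

0.0389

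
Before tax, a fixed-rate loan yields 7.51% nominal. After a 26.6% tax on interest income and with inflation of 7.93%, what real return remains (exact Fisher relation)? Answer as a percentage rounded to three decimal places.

-2.240%

After-tax nominal return = 7.51% × (1 − 0.266) = 5.51234%.
1 + r = 1.0551234 / 1.07930 = 0.977600
After-tax real rate = 0.977600 − 1 → -2.240%.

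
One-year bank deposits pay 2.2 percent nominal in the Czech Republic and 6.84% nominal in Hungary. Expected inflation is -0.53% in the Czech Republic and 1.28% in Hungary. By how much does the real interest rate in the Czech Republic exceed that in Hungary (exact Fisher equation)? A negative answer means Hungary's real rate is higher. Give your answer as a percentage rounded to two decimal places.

The Czech Republic: (1 + 0.0220)/(1 − 0.0053) − 1 = 2.7445%
Hungary: (1 + 0.0684)/(1 + 0.0128) − 1 = 5.4897%
Differential = 2.7445% − 5.4897% = -2.7452% → -2.75%.

-2.75%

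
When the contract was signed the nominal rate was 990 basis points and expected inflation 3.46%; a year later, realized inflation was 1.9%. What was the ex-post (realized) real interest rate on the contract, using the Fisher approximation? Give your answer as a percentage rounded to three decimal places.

8.000%

Ex-post: 9.9% − 1.9% = 8.000%
So the realized real rate is 8.000%.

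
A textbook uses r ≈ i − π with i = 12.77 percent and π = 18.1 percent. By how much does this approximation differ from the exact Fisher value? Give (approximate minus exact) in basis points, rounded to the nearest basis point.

-82 basis points

Approximate: r ≈ 12.770% − 18.100% = -5.3300%
Exact: (1 + 0.1277)/(1 + 0.1810) − 1 = -4.5131%
Error = -5.3300% − (-4.5131%) = -0.8169% → -82 basis points.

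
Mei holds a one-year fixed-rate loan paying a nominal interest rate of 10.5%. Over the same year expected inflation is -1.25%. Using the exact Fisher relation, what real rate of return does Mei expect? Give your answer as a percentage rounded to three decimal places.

By the Fisher relation, 1 + r = (1 + i)/(1 + π).
1 + r = 1.10500 / 0.98750 = 1.118987
r = 1.118987 − 1 = 11.8987%, i.e. 11.899%.

11.899%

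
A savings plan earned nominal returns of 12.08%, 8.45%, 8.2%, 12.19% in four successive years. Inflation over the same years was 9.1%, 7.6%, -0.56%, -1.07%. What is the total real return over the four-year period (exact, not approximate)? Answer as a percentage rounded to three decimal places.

27.765%

Compound the nominal returns: 1.1208 × 1.0845 × 1.0820 × 1.1219 = 1.475500.
Compound inflation: 1.0910 × 1.0760 × 0.9944 × 0.9893 = 1.154852.
Deflate: 1.475500 / 1.154852 = 1.277653.
Total real return = 1.277653 − 1 → 27.765%.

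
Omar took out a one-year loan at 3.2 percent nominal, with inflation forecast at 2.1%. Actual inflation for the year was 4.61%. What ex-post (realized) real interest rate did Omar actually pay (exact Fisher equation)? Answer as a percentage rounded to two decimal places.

-1.35%

Ex-post: (1 + 0.0320)/(1 + 0.0461) − 1 = -1.3479%
So the realized real rate is -1.35%.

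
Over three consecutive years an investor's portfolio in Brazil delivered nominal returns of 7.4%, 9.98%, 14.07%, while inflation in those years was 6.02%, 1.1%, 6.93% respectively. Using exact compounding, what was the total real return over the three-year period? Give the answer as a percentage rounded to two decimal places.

Compound the nominal returns: 1.0740 × 1.0998 × 1.1407 = 1.347378.
Compound inflation: 1.0602 × 1.0110 × 1.0693 = 1.146142.
Deflate: 1.347378 / 1.146142 = 1.175577.
Total real return = 1.175577 − 1 → 17.56%.

17.56%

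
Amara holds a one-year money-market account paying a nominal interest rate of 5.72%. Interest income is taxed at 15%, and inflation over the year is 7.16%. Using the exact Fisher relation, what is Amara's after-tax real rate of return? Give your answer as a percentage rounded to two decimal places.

After-tax nominal return = 5.72% × (1 − 0.15) = 4.8620%.
1 + r = 1.04862 / 1.07160 = 0.978555
After-tax real rate = 0.978555 − 1 → -2.14%.

-2.14%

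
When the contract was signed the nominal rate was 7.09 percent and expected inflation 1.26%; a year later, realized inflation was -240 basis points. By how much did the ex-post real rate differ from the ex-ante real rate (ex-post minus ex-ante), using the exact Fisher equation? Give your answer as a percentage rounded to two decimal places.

3.97%

Ex-ante: (1 + 0.0709)/(1 + 0.0126) − 1 = 5.7575%
Ex-post: (1 + 0.0709)/(1 − 0.0240) − 1 = 9.7234%
Difference (ex-post − ex-ante) = 3.9659% → 3.97%.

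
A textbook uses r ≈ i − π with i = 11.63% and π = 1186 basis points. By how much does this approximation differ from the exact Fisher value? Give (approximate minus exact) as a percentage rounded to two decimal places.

-0.02%

Approximate: r ≈ 11.630% − 11.860% = -0.2300%
Exact: (1 + 0.1163)/(1 + 0.1186) − 1 = -0.2056%
Error = -0.2300% − (-0.2056%) = -0.0244% → -0.02%.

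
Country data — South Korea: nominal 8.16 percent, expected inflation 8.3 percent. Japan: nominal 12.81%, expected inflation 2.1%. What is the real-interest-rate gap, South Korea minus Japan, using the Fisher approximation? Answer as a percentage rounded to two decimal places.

South Korea: 8.16% − 8.3% = -0.140%
Japan: 12.81% − 2.1% = 10.710%
Differential = -10.850% → -10.85%.

-10.85%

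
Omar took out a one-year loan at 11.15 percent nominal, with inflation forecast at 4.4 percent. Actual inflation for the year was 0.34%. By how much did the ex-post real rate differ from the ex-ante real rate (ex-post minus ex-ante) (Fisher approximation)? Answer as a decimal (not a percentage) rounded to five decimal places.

0.04060

Ex-ante: 11.15% − 4.4% = 6.750%
Ex-post: 11.15% − 0.34% = 10.810%
Difference (ex-post − ex-ante) = 4.0600% → 0.04060.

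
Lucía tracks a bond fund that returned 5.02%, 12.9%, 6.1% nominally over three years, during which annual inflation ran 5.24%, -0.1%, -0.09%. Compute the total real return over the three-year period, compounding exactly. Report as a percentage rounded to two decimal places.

Nominal growth factor = 1.0502 × 1.1290 × 1.0610 = 1.258002
Price-level growth factor = 1.0524 × 0.9990 × 0.9991 = 1.050401
Real growth factor = 1.258002 / 1.050401 = 1.197639
Total real return = 1.197639 − 1 → 19.76%.

19.76%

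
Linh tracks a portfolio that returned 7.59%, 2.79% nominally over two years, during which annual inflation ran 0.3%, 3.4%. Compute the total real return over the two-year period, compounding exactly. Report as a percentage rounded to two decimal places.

Nominal growth factor = 1.0759 × 1.0279 = 1.105918
Price-level growth factor = 1.0030 × 1.0340 = 1.037102
Real growth factor = 1.105918 / 1.037102 = 1.066354
Total real return = 1.066354 − 1 → 6.64%.

6.64%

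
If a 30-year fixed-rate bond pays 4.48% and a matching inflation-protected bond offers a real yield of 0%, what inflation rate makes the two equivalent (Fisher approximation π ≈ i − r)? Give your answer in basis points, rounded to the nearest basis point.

448 basis points

π ≈ i − r = 4.48% − 0% → 448 basis points.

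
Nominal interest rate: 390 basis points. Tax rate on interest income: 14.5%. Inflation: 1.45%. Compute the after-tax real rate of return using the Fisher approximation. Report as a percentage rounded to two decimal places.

1.88%

After-tax nominal return = 3.9% × (1 − 0.145) = 3.3345%.
r ≈ 3.3345% − 1.45% → 1.88%.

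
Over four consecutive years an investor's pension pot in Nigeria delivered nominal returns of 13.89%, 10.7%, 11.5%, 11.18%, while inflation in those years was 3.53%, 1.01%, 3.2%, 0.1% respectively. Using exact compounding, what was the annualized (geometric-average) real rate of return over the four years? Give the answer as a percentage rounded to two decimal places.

Compound the nominal returns: 1.1389 × 1.1070 × 1.1150 × 1.1118 = 1.56291281.
Compound inflation: 1.0353 × 1.0101 × 1.0320 × 1.0010 = 1.08029996.
Deflate: 1.56291281 / 1.08029996 = 1.44673967.
Annualized real rate = 1.44673967^(1/4) − 1 = 9.6725% → 9.67%.

9.67%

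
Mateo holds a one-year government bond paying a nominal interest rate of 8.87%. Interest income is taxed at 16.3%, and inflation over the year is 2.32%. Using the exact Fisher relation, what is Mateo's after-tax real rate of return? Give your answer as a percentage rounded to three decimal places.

After-tax nominal return = 8.87% × (1 − 0.163) = 7.42419%.
1 + r = 1.0742419 / 1.02320 = 1.0498846
After-tax real rate = 1.0498846 − 1 → 4.988%.

4.988%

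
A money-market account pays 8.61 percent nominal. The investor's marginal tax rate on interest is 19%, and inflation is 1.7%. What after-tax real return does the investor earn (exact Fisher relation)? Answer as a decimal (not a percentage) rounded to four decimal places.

After-tax nominal return = 8.61% × (1 − 0.19) = 6.9741%.
1 + r = 1.069741 / 1.01700 = 1.051859
After-tax real rate = 1.051859 − 1 → 0.0519.

0.0519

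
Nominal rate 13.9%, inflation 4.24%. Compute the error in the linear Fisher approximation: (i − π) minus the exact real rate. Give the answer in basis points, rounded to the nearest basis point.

Approximate: r ≈ 13.900% − 4.240% = 9.6600%
Exact: (1 + 0.1390)/(1 + 0.0424) − 1 = 9.2671%
Error = 9.6600% − 9.2671% = 0.3929% → 39 basis points.

39 basis points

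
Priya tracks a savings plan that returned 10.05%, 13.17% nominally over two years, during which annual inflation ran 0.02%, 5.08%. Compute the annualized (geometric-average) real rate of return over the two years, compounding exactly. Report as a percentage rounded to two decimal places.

8.86%

Nominal growth factor = 1.1005 × 1.1317 = 1.24543585
Price-level growth factor = 1.0002 × 1.0508 = 1.05101016
Real growth factor = 1.24543585 / 1.05101016 = 1.18498935
Annualized real rate = 1.18498935^(1/2) − 1 = 8.8572% → 8.86%.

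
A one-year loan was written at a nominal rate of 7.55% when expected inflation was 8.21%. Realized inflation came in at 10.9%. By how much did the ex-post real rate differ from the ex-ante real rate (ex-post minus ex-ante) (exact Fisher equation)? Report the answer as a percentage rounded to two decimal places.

Ex-ante: (1 + 0.0755)/(1 + 0.0821) − 1 = -0.6099%
Ex-post: (1 + 0.0755)/(1 + 0.1090) − 1 = -3.0207%
Difference (ex-post − ex-ante) = -2.4108% → -2.41%.

-2.41%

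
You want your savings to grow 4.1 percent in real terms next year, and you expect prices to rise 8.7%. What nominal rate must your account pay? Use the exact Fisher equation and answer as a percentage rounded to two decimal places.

(1 + i) = (1 + r)(1 + π) = 1.04100 × 1.08700 = 1.131567
i = 1.131567 − 1, so the required nominal rate is 13.16%.

13.16%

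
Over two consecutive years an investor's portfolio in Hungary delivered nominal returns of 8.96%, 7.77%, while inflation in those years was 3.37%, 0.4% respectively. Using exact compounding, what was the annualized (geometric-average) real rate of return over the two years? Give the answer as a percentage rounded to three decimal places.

6.370%

Compound the nominal returns: 1.0896 × 1.0777 = 1.17426192.
Compound inflation: 1.0337 × 1.0040 = 1.03783480.
Deflate: 1.17426192 / 1.03783480 = 1.13145360.
Annualized real rate = 1.13145360^(1/2) − 1 = 6.3698% → 6.370%.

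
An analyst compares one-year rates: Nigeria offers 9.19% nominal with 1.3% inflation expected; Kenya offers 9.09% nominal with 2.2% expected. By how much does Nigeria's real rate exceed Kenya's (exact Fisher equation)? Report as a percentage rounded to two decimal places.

Nigeria: (1 + 0.0919)/(1 + 0.0130) − 1 = 7.7887%
Kenya: (1 + 0.0909)/(1 + 0.0220) − 1 = 6.7417%
Differential = 7.7887% − 6.7417% = 1.0471% → 1.05%.

1.05%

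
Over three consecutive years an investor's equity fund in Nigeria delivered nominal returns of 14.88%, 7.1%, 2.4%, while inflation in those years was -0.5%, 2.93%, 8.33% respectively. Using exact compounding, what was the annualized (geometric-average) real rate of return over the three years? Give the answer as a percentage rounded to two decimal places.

4.33%

Nominal growth factor = 1.1488 × 1.0710 × 1.0240 = 1.25989356
Price-level growth factor = 0.9950 × 1.0293 × 1.0833 = 1.10946549
Real growth factor = 1.25989356 / 1.10946549 = 1.13558607
Annualized real rate = 1.13558607^(1/3) − 1 = 4.3294% → 4.33%.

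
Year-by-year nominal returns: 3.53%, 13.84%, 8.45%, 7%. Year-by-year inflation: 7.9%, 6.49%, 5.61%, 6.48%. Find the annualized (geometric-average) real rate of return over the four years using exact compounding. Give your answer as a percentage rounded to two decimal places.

1.43%

Nominal growth factor = 1.0353 × 1.1384 × 1.0845 × 1.0700 = 1.36764832
Price-level growth factor = 1.0790 × 1.0649 × 1.0561 × 1.0648 = 1.29212151
Real growth factor = 1.36764832 / 1.29212151 = 1.05845178
Annualized real rate = 1.05845178^(1/4) − 1 = 1.4303% → 1.43%.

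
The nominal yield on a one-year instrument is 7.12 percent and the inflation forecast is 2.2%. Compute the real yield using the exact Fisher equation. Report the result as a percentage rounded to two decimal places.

4.81%

1 + r = 1.07120 / 1.02200 = 1.048141
r = 1.048141 − 1 = 4.8141%, i.e. 4.81%.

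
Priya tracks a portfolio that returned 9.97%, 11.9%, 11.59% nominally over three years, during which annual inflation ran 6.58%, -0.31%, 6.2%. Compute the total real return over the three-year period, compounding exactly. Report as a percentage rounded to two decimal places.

Compound the nominal returns: 1.0997 × 1.1190 × 1.1159 = 1.373187.
Compound inflation: 1.0658 × 0.9969 × 1.0620 = 1.128371.
Deflate: 1.373187 / 1.128371 = 1.216964.
Total real return = 1.216964 − 1 → 21.70%.

21.70%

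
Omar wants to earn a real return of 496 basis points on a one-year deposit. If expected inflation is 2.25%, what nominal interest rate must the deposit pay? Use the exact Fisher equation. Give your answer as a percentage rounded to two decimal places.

7.32%

(1 + i) = (1 + r)(1 + π) = 1.04960 × 1.02250 = 1.073216
i = 1.073216 − 1, so the required nominal rate is 7.32%.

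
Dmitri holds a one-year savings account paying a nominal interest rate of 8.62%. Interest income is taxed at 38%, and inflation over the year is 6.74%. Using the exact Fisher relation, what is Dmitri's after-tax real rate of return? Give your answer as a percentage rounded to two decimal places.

After-tax nominal return = 8.62% × (1 − 0.38) = 5.3444%.
1 + r = 1.053444 / 1.06740 = 0.986925
After-tax real rate = 0.986925 − 1 → -1.31%.

-1.31%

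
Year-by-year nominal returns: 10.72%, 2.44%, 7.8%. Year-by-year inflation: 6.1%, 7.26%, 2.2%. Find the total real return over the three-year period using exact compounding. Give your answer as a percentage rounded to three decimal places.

Compound the nominal returns: 1.1072 × 1.0244 × 1.0780 = 1.222685.
Compound inflation: 1.0610 × 1.0726 × 1.0220 = 1.163065.
Deflate: 1.222685 / 1.163065 = 1.051260.
Total real return = 1.051260 − 1 → 5.126%.

5.126%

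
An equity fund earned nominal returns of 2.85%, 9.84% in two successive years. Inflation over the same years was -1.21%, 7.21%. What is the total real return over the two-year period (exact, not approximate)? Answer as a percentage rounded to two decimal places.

6.66%

Compound the nominal returns: 1.0285 × 1.0984 = 1.129704.
Compound inflation: 0.9879 × 1.0721 = 1.059128.
Deflate: 1.129704 / 1.059128 = 1.066637.
Total real return = 1.066637 − 1 → 6.66%.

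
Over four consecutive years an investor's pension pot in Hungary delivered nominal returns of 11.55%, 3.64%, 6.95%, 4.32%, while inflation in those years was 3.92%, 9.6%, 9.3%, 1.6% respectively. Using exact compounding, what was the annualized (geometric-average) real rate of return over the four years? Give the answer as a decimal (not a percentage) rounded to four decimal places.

0.0049

Nominal growth factor = 1.1155 × 1.0364 × 1.0695 × 1.0432 = 1.28986823
Price-level growth factor = 1.0392 × 1.0960 × 1.0930 × 1.0160 = 1.26480497
Real growth factor = 1.28986823 / 1.26480497 = 1.01981591
Annualized real rate = 1.01981591^(1/4) − 1 = 0.4918% → 0.0049.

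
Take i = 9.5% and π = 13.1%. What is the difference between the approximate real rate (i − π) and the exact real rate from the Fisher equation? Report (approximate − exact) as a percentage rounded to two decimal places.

-0.42%

Approximate: r ≈ 9.500% − 13.100% = -3.6000%
Exact: (1 + 0.0950)/(1 + 0.1310) − 1 = -3.1830%
Error = -3.6000% − (-3.1830%) = -0.4170% → -0.42%.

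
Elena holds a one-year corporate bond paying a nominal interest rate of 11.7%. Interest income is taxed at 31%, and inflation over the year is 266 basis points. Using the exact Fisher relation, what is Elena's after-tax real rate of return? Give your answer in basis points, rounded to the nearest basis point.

After-tax nominal return = 11.7% × (1 − 0.31) = 8.0730%.
1 + r = 1.08073 / 1.02660 = 1.052727
After-tax real rate = 1.052727 − 1 → 527 basis points.

527 basis points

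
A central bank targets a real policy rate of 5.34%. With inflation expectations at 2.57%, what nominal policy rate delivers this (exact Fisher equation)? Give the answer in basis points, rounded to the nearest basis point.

805 basis points

(1 + i) = (1 + r)(1 + π) = 1.05340 × 1.02570 = 1.08047238
i = 1.08047238 − 1, so the required nominal rate is 805 basis points.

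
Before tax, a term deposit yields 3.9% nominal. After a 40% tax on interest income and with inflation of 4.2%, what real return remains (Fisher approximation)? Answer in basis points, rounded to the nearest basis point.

After-tax nominal return = 3.9% × (1 − 0.4) = 2.3400%.
r ≈ 2.3400% − 4.2% → -186 basis points.

-186 basis points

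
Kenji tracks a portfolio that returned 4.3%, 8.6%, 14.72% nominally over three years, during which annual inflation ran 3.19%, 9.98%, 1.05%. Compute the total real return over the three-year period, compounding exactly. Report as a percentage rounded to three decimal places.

Nominal growth factor = 1.0430 × 1.0860 × 1.1472 = 1.299431
Price-level growth factor = 1.0319 × 1.0998 × 1.0105 = 1.146800
Real growth factor = 1.299431 / 1.146800 = 1.133093
Total real return = 1.133093 − 1 → 13.309%.

13.309%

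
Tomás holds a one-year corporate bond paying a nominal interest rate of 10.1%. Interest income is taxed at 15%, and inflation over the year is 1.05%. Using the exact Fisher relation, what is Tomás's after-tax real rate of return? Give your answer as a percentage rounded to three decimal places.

7.457%

After-tax nominal return = 10.1% × (1 − 0.15) = 8.5850%.
1 + r = 1.08585 / 1.01050 = 1.074567
After-tax real rate = 1.074567 − 1 → 7.457%.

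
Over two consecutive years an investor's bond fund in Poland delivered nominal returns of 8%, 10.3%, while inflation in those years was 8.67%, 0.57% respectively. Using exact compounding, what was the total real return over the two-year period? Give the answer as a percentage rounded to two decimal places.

Compound the nominal returns: 1.0800 × 1.1030 = 1.191240.
Compound inflation: 1.0867 × 1.0057 = 1.092894.
Deflate: 1.191240 / 1.092894 = 1.089987.
Total real return = 1.089987 − 1 → 9.00%.

9.00%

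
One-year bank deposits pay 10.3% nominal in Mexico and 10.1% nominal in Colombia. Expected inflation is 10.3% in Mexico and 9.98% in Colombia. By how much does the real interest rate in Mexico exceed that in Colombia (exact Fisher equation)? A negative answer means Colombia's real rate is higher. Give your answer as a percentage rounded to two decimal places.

-0.11%

Mexico: (1 + 0.1030)/(1 + 0.1030) − 1 = 0.0000%
Colombia: (1 + 0.1010)/(1 + 0.0998) − 1 = 0.1091%
Differential = 0.0000% − 0.1091% = -0.1091% → -0.11%.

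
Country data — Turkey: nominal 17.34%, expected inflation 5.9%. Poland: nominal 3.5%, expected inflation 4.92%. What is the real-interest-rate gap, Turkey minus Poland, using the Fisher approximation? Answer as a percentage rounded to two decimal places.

Turkey: 17.34% − 5.9% = 11.440%
Poland: 3.5% − 4.92% = -1.420%
Differential = 12.860% → 12.86%.

12.86%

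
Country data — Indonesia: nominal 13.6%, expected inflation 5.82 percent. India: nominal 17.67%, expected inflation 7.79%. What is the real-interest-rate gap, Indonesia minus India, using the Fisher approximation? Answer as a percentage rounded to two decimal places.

-2.10%

Indonesia: 13.6% − 5.82% = 7.780%
India: 17.67% − 7.79% = 9.880%
Differential = -2.100% → -2.10%.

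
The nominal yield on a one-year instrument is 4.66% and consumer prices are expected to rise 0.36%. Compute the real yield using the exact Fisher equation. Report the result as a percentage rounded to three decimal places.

By the Fisher equation, 1 + r = (1 + i)/(1 + π).
1 + r = 1.04660 / 1.00360 = 1.042846
r = 1.042846 − 1 = 4.2846%, i.e. 4.285%.

4.285%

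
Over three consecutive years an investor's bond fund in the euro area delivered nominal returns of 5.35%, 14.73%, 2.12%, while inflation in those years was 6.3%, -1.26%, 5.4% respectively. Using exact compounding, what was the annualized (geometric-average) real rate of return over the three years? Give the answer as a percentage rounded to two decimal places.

3.72%

Compound the nominal returns: 1.0535 × 1.1473 × 1.0212 = 1.23430458.
Compound inflation: 1.0630 × 0.9874 × 1.0540 = 1.10628493.
Deflate: 1.23430458 / 1.10628493 = 1.11572032.
Annualized real rate = 1.11572032^(1/3) − 1 = 3.7174% → 3.72%.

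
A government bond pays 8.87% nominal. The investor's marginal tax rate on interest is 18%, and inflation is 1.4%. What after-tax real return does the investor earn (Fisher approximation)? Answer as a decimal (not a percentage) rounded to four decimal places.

After-tax nominal return = 8.87% × (1 − 0.18) = 7.2734%.
r ≈ 7.2734% − 1.4% → 0.0587.

0.0587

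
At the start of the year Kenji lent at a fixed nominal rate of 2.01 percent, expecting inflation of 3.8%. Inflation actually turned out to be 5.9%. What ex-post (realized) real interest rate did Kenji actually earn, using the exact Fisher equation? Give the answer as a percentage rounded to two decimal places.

Ex-post: (1 + 0.0201)/(1 + 0.0590) − 1 = -3.6733%
So the realized real rate is -3.67%.

-3.67%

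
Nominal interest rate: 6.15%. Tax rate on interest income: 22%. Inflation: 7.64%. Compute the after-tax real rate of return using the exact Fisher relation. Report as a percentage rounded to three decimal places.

After-tax nominal return = 6.15% × (1 − 0.22) = 4.7970%.
1 + r = 1.04797 / 1.07640 = 0.973588
After-tax real rate = 0.973588 − 1 → -2.641%.

-2.641%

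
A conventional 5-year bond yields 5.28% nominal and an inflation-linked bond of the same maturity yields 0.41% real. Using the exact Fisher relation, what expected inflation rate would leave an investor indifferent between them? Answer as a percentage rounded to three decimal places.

(1 + π) = (1 + i)/(1 + r) = 1.05280 / 1.00410 = 1.048501
Break-even inflation = 1.048501 − 1 → 4.850%.

4.850%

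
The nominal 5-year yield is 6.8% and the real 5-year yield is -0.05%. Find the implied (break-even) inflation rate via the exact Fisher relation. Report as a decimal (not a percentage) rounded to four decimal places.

0.0685

(1 + π) = (1 + i)/(1 + r) = 1.06800 / 0.99950 = 1.068534
Break-even inflation = 1.068534 − 1 → 0.0685.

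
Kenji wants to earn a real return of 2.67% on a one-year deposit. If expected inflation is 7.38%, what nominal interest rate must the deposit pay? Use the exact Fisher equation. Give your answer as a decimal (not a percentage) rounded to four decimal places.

(1 + i) = (1 + r)(1 + π) = 1.02670 × 1.07380 = 1.10247046
i = 1.10247046 − 1, so the required nominal rate is 0.1025.

0.1025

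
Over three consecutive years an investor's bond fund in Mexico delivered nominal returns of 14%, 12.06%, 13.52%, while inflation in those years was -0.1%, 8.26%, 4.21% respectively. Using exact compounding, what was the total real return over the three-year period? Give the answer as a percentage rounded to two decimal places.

Nominal growth factor = 1.1400 × 1.1206 × 1.1352 = 1.450200
Price-level growth factor = 0.9990 × 1.0826 × 1.0421 = 1.127049
Real growth factor = 1.450200 / 1.127049 = 1.286723
Total real return = 1.286723 − 1 → 28.67%.

28.67%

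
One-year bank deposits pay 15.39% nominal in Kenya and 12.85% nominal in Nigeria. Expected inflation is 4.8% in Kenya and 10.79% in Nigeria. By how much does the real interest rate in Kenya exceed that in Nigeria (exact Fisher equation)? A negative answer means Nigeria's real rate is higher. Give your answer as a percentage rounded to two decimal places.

8.25%

Kenya: (1 + 0.1539)/(1 + 0.0480) − 1 = 10.1050%
Nigeria: (1 + 0.1285)/(1 + 0.1079) − 1 = 1.8594%
Differential = 10.1050% − 1.8594% = 8.2456% → 8.25%.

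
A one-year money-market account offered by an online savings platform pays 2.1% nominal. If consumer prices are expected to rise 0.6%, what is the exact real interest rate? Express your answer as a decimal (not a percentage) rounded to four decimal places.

By the Fisher equation, 1 + r = (1 + i)/(1 + π).
1 + r = 1.02100 / 1.00600 = 1.014911
r = 1.014911 − 1 = 1.4911%, i.e. 0.0149.

0.0149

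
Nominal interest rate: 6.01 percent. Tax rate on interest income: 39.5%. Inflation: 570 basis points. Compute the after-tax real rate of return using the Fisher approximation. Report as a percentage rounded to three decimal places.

-2.064%

After-tax nominal return = 6.01% × (1 − 0.395) = 3.63605%.
r ≈ 3.63605% − 5.7% → -2.064%.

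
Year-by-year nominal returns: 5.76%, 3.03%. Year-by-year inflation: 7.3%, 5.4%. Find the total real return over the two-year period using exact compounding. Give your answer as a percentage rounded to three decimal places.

-3.652%

Compound the nominal returns: 1.0576 × 1.0303 = 1.0896453.
Compound inflation: 1.0730 × 1.0540 = 1.1309420.
Deflate: 1.0896453 / 1.1309420 = 0.9634847.
Total real return = 0.9634847 − 1 → -3.652%.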